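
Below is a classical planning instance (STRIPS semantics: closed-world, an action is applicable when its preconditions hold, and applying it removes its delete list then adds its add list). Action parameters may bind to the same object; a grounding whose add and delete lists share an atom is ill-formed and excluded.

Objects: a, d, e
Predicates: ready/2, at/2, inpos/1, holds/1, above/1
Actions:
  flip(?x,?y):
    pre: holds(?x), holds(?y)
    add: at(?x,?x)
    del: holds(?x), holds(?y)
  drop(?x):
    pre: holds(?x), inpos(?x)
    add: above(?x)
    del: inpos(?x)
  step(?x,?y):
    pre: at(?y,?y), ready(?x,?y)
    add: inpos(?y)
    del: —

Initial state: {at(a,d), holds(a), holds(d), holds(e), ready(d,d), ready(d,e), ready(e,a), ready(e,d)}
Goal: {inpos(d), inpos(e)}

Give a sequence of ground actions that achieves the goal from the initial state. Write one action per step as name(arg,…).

flip(d,a); flip(e,e); step(d,d); step(d,e)

1. flip(d,a)  →  {at(a,d), at(d,d), holds(e), ready(d,d), ready(d,e), ready(e,a), ready(e,d)}
2. flip(e,e)  →  {at(a,d), at(d,d), at(e,e), ready(d,d), ready(d,e), ready(e,a), ready(e,d)}
3. step(d,d)  →  {at(a,d), at(d,d), at(e,e), inpos(d), ready(d,d), ready(d,e), ready(e,a), ready(e,d)}
4. step(d,e)  →  {at(a,d), at(d,d), at(e,e), inpos(d), inpos(e), ready(d,d), ready(d,e), ready(e,a), ready(e,d)}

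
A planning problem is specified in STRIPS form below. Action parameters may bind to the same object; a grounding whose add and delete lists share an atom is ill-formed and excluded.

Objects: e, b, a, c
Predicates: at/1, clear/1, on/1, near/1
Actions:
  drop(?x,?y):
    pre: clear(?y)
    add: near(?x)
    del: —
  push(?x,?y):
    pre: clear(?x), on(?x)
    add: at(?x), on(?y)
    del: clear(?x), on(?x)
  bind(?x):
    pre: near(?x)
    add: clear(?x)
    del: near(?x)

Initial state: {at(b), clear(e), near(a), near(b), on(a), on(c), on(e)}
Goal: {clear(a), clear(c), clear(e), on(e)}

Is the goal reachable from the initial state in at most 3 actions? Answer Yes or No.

1. drop(c,e)  →  {at(b), clear(e), near(a), near(b), near(c), on(a), on(c), on(e)}
2. bind(a)  →  {at(b), clear(a), clear(e), near(b), near(c), on(a), on(c), on(e)}
3. bind(c)  →  {at(b), clear(a), clear(c), clear(e), near(b), on(a), on(c), on(e)}
optimal plan length = 3; 3 ≤ 3

Yes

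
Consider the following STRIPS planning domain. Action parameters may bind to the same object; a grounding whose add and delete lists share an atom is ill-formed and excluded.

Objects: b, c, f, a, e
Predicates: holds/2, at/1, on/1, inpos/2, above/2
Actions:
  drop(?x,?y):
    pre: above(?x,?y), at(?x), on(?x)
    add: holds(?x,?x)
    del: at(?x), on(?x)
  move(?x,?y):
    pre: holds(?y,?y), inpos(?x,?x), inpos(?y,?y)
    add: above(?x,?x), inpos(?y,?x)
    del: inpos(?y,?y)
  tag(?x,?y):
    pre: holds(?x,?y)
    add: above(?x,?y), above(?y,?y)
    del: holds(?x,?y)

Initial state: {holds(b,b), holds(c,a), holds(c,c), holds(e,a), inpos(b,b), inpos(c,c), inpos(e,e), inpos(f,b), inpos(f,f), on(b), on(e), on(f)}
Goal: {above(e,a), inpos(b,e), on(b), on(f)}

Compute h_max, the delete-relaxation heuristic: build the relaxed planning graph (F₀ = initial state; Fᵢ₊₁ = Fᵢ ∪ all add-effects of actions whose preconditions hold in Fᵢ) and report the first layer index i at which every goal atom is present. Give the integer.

1

F0 = init (12 atoms)
F1 = F0 ∪ {above(a,a), above(b,b), above(c,a), above(c,c), above(e,a), above(e,e), above(f,f), inpos(b,c), inpos(b,e), inpos(b,f), inpos(c,b), inpos(c,e), inpos(c,f)}  (25 atoms)
goal ⊆ F1  ⇒  h_max = 1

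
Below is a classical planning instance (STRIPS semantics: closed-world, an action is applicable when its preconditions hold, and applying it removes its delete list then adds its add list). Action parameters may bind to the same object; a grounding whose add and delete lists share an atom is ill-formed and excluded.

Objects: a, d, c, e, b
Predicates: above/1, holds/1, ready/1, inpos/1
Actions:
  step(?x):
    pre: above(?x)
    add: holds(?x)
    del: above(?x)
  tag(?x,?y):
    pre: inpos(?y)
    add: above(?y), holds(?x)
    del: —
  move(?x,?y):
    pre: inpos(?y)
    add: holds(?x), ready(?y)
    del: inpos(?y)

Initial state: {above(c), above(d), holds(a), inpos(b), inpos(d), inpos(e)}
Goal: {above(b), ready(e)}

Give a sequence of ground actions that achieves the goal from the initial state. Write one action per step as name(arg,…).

1. tag(a,b)  →  {above(b), above(c), above(d), holds(a), inpos(b), inpos(d), inpos(e)}
2. move(a,e)  →  {above(b), above(c), above(d), holds(a), inpos(b), inpos(d), ready(e)}

tag(a,b); move(a,e)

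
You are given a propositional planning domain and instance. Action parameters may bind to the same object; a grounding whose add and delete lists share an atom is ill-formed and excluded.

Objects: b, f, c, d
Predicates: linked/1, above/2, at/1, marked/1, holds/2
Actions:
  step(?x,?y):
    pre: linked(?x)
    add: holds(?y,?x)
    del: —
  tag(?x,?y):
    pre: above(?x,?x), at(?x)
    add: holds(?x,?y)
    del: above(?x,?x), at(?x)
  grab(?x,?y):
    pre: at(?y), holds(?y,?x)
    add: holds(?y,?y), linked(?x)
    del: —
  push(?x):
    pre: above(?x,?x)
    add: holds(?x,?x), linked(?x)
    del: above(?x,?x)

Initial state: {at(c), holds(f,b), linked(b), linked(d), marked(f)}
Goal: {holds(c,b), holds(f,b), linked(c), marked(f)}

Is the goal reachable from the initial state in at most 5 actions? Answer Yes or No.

Yes

1. step(b,c)  →  {at(c), holds(c,b), holds(f,b), linked(b), linked(d), marked(f)}
2. grab(b,c)  →  {at(c), holds(c,b), holds(c,c), holds(f,b), linked(b), linked(d), marked(f)}
3. grab(c,c)  →  {at(c), holds(c,b), holds(c,c), holds(f,b), linked(b), linked(c), linked(d), marked(f)}
optimal plan length = 3; 3 ≤ 5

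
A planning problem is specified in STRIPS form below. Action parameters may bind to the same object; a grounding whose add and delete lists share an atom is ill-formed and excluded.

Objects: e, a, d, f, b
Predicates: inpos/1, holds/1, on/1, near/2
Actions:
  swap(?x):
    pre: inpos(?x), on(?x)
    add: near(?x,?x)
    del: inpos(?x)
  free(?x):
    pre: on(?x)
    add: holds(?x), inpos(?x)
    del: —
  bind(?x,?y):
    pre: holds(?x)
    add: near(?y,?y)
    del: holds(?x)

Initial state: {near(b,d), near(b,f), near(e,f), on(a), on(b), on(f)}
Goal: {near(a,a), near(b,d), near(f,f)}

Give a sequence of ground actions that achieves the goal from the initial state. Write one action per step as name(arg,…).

free(a); swap(a); bind(a,f)

1. free(a)  →  {holds(a), inpos(a), near(b,d), near(b,f), near(e,f), on(a), on(b), on(f)}
2. swap(a)  →  {holds(a), near(a,a), near(b,d), near(b,f), near(e,f), on(a), on(b), on(f)}
3. bind(a,f)  →  {near(a,a), near(b,d), near(b,f), near(e,f), near(f,f), on(a), on(b), on(f)}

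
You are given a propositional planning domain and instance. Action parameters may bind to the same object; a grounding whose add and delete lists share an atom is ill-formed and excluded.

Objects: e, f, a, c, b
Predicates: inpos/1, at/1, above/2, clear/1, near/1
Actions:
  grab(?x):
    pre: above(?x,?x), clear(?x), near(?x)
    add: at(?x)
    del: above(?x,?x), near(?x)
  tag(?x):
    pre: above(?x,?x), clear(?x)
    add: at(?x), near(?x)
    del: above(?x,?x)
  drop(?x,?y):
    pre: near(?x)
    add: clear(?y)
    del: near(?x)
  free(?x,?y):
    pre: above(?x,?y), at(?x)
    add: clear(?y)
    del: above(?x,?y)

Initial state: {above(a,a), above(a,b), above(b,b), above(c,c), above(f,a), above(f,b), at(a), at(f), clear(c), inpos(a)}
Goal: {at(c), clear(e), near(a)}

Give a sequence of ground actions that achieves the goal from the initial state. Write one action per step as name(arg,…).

1. tag(c)  →  {above(a,a), above(a,b), above(b,b), above(f,a), above(f,b), at(a), at(c), at(f), clear(c), inpos(a), near(c)}
2. drop(c,e)  →  {above(a,a), above(a,b), above(b,b), above(f,a), above(f,b), at(a), at(c), at(f), clear(c), clear(e), inpos(a)}
3. free(f,a)  →  {above(a,a), above(a,b), above(b,b), above(f,b), at(a), at(c), at(f), clear(a), clear(c), clear(e), inpos(a)}
4. tag(a)  →  {above(a,b), above(b,b), above(f,b), at(a), at(c), at(f), clear(a), clear(c), clear(e), inpos(a), near(a)}

tag(c); drop(c,e); free(f,a); tag(a)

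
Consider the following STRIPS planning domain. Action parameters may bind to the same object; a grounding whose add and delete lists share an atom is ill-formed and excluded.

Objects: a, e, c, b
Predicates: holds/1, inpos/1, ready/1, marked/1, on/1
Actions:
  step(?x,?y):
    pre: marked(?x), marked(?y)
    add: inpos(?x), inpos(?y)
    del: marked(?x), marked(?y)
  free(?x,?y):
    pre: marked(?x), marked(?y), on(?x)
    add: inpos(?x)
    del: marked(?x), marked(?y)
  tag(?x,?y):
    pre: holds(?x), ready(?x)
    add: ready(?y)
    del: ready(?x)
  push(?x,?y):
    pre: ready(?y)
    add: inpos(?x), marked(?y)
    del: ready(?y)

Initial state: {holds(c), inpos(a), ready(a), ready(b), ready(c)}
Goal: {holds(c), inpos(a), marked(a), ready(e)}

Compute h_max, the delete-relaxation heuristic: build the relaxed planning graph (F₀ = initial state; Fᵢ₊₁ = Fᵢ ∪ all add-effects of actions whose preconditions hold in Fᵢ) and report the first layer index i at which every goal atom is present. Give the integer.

F0 = init (5 atoms)
F1 = F0 ∪ {inpos(b), inpos(c), inpos(e), marked(a), marked(b), marked(c), ready(e)}  (12 atoms)
goal ⊆ F1  ⇒  h_max = 1

1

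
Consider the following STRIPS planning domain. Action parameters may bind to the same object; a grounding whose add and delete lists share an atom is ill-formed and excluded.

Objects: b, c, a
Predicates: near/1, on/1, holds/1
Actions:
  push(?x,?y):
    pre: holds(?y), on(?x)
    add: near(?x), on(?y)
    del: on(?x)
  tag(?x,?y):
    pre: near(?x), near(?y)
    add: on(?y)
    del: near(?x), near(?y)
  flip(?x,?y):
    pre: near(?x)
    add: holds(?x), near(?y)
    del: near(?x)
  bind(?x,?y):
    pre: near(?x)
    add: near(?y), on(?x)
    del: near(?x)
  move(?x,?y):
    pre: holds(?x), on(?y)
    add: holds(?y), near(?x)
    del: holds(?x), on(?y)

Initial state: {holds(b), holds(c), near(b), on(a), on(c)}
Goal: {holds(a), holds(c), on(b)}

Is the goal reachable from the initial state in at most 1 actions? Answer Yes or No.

No

1. push(c,b)  →  {holds(b), holds(c), near(b), near(c), on(a), on(b)}
2. move(b,a)  →  {holds(a), holds(c), near(b), near(c), on(b)}
optimal plan length = 2; 2 > 1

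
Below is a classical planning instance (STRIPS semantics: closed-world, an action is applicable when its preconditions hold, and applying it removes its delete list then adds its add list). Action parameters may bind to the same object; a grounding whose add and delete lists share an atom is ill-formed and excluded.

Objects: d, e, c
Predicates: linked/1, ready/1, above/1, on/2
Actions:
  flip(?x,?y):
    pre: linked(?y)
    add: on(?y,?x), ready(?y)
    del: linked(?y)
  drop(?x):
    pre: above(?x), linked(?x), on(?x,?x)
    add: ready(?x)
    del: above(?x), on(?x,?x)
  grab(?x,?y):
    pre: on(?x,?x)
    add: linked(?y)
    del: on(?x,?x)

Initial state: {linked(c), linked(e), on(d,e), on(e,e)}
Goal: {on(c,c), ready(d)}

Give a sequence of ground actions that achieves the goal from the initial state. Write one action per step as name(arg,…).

flip(c,c); grab(e,d); flip(d,d)

1. flip(c,c)  →  {linked(e), on(c,c), on(d,e), on(e,e), ready(c)}
2. grab(e,d)  →  {linked(d), linked(e), on(c,c), on(d,e), ready(c)}
3. flip(d,d)  →  {linked(e), on(c,c), on(d,d), on(d,e), ready(c), ready(d)}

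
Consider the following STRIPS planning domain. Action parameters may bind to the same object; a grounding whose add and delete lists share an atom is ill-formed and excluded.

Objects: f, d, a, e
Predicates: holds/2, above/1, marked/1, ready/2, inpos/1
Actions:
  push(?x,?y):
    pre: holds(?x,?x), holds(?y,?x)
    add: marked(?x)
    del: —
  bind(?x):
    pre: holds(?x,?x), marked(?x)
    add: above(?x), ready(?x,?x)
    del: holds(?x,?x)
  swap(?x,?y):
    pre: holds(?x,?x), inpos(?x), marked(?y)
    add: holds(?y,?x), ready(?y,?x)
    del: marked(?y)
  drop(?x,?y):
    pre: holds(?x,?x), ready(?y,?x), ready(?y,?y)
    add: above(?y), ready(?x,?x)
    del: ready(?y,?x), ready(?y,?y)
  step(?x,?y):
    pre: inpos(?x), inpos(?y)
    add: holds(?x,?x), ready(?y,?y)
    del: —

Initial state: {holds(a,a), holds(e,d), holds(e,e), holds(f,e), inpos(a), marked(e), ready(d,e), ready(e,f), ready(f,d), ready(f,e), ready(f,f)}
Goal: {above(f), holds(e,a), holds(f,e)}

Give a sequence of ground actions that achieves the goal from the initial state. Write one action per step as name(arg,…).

swap(a,e); drop(e,f)

1. swap(a,e)  →  {holds(a,a), holds(e,a), holds(e,d), holds(e,e), holds(f,e), inpos(a), ready(d,e), ready(e,a), ready(e,f), ready(f,d), ready(f,e), ready(f,f)}
2. drop(e,f)  →  {above(f), holds(a,a), holds(e,a), holds(e,d), holds(e,e), holds(f,e), inpos(a), ready(d,e), ready(e,a), ready(e,e), ready(e,f), ready(f,d)}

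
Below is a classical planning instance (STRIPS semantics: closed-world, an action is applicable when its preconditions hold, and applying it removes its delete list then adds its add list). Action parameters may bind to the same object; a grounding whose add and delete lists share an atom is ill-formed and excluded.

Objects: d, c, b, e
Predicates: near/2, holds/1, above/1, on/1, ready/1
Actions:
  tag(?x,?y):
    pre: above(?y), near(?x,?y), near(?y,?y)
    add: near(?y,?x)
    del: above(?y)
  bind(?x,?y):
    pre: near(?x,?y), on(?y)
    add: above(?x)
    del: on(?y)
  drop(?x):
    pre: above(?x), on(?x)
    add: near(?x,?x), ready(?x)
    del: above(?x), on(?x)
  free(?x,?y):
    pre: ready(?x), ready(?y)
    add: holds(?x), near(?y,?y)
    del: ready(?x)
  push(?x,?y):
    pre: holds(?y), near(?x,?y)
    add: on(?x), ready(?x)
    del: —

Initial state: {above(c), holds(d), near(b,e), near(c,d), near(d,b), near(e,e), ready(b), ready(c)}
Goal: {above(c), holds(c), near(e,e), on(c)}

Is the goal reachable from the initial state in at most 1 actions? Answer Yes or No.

No

1. free(c,c)  →  {above(c), holds(c), holds(d), near(b,e), near(c,c), near(c,d), near(d,b), near(e,e), ready(b)}
2. push(c,d)  →  {above(c), holds(c), holds(d), near(b,e), near(c,c), near(c,d), near(d,b), near(e,e), on(c), ready(b), ready(c)}
optimal plan length = 2; 2 > 1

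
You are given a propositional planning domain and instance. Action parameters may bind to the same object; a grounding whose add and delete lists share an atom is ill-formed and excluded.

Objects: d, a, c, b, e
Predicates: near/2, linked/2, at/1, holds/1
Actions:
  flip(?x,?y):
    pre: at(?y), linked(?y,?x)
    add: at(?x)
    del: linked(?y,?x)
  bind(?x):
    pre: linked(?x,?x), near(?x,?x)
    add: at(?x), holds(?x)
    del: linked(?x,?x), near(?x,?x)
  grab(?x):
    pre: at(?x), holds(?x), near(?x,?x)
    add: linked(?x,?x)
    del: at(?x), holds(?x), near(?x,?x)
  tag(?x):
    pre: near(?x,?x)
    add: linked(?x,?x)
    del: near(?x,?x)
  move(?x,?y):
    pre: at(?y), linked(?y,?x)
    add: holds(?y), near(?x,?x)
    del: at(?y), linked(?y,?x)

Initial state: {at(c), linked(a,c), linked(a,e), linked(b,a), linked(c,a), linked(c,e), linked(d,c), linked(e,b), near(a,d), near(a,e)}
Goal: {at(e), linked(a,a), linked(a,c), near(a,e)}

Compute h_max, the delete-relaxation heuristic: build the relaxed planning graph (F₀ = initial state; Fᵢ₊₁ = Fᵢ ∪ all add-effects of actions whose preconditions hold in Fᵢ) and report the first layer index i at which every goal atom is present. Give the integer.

F0 = init (10 atoms)
F1 = F0 ∪ {at(a), at(e), holds(c), near(a,a), near(e,e)}  (15 atoms)
F2 = F1 ∪ {at(b), holds(a), holds(e), linked(a,a), linked(e,e), near(b,b), near(c,c)}  (22 atoms)
goal ⊆ F2  ⇒  h_max = 2

2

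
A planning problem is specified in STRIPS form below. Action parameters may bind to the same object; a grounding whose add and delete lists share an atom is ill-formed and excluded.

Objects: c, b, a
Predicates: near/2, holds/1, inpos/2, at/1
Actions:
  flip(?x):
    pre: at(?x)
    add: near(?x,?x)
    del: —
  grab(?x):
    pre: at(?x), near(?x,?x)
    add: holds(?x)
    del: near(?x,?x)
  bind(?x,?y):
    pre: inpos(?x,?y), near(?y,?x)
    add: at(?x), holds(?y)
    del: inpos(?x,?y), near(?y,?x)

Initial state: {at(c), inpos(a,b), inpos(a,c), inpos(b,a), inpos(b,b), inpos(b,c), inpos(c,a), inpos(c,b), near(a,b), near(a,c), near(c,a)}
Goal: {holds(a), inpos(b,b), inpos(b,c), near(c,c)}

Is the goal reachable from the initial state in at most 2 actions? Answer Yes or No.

1. flip(c)  →  {at(c), inpos(a,b), inpos(a,c), inpos(b,a), inpos(b,b), inpos(b,c), inpos(c,a), inpos(c,b), near(a,b), near(a,c), near(c,a), near(c,c)}
2. bind(c,a)  →  {at(c), holds(a), inpos(a,b), inpos(a,c), inpos(b,a), inpos(b,b), inpos(b,c), inpos(c,b), near(a,b), near(c,a), near(c,c)}
optimal plan length = 2; 2 ≤ 2

Yes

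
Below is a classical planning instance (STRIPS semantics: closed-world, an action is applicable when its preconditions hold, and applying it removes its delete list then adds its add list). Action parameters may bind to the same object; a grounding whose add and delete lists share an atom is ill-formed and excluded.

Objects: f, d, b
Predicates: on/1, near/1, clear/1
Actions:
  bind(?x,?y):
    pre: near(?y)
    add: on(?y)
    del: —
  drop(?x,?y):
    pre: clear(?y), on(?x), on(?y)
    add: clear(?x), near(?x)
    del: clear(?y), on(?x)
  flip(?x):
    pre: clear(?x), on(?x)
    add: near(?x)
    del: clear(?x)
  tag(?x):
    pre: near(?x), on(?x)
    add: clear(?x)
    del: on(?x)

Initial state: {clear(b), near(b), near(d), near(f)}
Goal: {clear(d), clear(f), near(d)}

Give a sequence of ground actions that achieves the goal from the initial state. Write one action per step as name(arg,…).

1. bind(f,f)  →  {clear(b), near(b), near(d), near(f), on(f)}
2. bind(f,d)  →  {clear(b), near(b), near(d), near(f), on(d), on(f)}
3. tag(f)  →  {clear(b), clear(f), near(b), near(d), near(f), on(d)}
4. tag(d)  →  {clear(b), clear(d), clear(f), near(b), near(d), near(f)}

bind(f,f); bind(f,d); tag(f); tag(d)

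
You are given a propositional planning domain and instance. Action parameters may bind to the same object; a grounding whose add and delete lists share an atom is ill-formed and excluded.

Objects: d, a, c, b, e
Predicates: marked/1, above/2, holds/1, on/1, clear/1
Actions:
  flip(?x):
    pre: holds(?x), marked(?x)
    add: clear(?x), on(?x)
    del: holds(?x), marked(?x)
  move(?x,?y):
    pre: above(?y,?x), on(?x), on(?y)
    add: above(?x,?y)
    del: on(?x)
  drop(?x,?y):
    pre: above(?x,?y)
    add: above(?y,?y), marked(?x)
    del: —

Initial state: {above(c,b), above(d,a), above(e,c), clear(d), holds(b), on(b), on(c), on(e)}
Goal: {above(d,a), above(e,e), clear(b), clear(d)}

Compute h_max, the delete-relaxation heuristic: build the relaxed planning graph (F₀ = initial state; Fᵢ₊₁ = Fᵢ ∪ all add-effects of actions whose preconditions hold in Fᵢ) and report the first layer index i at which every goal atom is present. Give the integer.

F0 = init (8 atoms)
F1 = F0 ∪ {above(a,a), above(b,b), above(b,c), above(c,c), above(c,e), marked(c), marked(d), marked(e)}  (16 atoms)
F2 = F1 ∪ {above(e,e), marked(a), marked(b)}  (19 atoms)
F3 = F2 ∪ {clear(b)}  (20 atoms)
goal ⊆ F3  ⇒  h_max = 3

3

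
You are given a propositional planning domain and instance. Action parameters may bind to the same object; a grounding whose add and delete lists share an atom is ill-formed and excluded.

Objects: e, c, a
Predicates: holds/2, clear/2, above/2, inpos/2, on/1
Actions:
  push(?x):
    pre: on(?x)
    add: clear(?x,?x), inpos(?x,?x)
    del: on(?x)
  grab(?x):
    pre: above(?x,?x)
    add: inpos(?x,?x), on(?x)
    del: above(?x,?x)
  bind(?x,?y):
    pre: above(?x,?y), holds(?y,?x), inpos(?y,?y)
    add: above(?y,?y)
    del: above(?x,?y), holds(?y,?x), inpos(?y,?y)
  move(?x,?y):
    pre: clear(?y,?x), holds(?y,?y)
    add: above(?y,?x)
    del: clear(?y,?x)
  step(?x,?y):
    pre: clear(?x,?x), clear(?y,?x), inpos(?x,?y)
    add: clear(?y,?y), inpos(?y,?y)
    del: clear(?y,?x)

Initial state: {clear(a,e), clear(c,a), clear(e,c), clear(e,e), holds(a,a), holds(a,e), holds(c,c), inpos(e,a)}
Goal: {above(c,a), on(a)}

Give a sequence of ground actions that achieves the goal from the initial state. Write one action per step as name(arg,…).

1. move(a,c)  →  {above(c,a), clear(a,e), clear(e,c), clear(e,e), holds(a,a), holds(a,e), holds(c,c), inpos(e,a)}
2. step(e,a)  →  {above(c,a), clear(a,a), clear(e,c), clear(e,e), holds(a,a), holds(a,e), holds(c,c), inpos(a,a), inpos(e,a)}
3. move(a,a)  →  {above(a,a), above(c,a), clear(e,c), clear(e,e), holds(a,a), holds(a,e), holds(c,c), inpos(a,a), inpos(e,a)}
4. grab(a)  →  {above(c,a), clear(e,c), clear(e,e), holds(a,a), holds(a,e), holds(c,c), inpos(a,a), inpos(e,a), on(a)}

move(a,c); step(e,a); move(a,a); grab(a)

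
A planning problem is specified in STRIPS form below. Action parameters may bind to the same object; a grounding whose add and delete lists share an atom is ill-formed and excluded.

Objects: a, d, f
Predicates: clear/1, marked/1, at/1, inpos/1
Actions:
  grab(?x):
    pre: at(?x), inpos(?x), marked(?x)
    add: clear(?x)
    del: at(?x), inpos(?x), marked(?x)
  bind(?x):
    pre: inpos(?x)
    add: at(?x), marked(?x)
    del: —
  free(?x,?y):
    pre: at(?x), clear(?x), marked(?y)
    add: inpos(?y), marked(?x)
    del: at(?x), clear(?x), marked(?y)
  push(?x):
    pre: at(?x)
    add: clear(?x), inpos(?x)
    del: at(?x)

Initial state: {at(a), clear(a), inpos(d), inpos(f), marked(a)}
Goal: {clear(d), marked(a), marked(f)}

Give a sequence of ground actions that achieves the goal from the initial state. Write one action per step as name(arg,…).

1. bind(d)  →  {at(a), at(d), clear(a), inpos(d), inpos(f), marked(a), marked(d)}
2. grab(d)  →  {at(a), clear(a), clear(d), inpos(f), marked(a)}
3. bind(f)  →  {at(a), at(f), clear(a), clear(d), inpos(f), marked(a), marked(f)}

bind(d); grab(d); bind(f)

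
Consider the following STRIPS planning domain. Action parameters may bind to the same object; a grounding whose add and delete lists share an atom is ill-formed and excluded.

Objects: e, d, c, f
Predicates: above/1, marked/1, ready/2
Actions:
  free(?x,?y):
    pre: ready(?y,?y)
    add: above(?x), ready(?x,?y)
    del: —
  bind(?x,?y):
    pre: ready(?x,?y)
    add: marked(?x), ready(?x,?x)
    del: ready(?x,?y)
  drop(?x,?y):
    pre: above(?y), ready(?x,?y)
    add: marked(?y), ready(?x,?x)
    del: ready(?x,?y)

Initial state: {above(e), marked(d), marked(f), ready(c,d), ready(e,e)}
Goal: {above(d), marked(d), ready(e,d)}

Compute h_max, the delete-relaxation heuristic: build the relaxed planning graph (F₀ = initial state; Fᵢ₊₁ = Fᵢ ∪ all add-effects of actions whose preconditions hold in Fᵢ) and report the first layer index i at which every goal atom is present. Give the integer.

F0 = init (5 atoms)
F1 = F0 ∪ {above(c), above(d), above(f), marked(c), ready(c,c), ready(c,e), ready(d,e), ready(f,e)}  (13 atoms)
F2 = F1 ∪ {marked(e), ready(d,c), ready(d,d), ready(e,c), ready(f,c), ready(f,f)}  (19 atoms)
F3 = F2 ∪ {ready(c,f), ready(d,f), ready(e,d), ready(e,f), ready(f,d)}  (24 atoms)
goal ⊆ F3  ⇒  h_max = 3

3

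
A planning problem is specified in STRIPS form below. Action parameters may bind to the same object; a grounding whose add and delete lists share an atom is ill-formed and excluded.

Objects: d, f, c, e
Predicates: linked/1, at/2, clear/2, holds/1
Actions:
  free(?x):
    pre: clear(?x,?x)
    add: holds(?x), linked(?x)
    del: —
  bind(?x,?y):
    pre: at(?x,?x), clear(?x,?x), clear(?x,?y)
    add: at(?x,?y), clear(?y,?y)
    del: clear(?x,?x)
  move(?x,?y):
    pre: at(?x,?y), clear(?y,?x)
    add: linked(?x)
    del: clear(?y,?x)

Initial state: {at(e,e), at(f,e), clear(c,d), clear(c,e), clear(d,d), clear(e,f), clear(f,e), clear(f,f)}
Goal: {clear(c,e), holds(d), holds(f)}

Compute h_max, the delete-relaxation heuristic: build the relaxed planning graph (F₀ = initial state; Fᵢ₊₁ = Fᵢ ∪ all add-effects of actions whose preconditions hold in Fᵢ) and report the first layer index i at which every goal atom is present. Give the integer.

1

F0 = init (8 atoms)
F1 = F0 ∪ {holds(d), holds(f), linked(d), linked(f)}  (12 atoms)
goal ⊆ F1  ⇒  h_max = 1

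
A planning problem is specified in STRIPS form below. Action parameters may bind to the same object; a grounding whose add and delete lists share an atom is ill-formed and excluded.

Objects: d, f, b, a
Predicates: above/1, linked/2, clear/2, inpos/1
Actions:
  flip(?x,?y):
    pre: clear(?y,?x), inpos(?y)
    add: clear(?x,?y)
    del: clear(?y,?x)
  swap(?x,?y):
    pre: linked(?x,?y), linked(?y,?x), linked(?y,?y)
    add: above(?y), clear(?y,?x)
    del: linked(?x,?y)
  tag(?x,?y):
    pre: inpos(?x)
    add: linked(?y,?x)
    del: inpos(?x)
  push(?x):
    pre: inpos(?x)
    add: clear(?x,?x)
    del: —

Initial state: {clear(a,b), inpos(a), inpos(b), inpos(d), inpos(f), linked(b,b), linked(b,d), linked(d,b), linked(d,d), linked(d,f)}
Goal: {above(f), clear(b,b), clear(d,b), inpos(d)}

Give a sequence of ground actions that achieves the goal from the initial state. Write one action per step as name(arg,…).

swap(b,d); swap(b,b); tag(f,f); swap(f,f)

1. swap(b,d)  →  {above(d), clear(a,b), clear(d,b), inpos(a), inpos(b), inpos(d), inpos(f), linked(b,b), linked(d,b), linked(d,d), linked(d,f)}
2. swap(b,b)  →  {above(b), above(d), clear(a,b), clear(b,b), clear(d,b), inpos(a), inpos(b), inpos(d), inpos(f), linked(d,b), linked(d,d), linked(d,f)}
3. tag(f,f)  →  {above(b), above(d), clear(a,b), clear(b,b), clear(d,b), inpos(a), inpos(b), inpos(d), linked(d,b), linked(d,d), linked(d,f), linked(f,f)}
4. swap(f,f)  →  {above(b), above(d), above(f), clear(a,b), clear(b,b), clear(d,b), clear(f,f), inpos(a), inpos(b), inpos(d), linked(d,b), linked(d,d), linked(d,f)}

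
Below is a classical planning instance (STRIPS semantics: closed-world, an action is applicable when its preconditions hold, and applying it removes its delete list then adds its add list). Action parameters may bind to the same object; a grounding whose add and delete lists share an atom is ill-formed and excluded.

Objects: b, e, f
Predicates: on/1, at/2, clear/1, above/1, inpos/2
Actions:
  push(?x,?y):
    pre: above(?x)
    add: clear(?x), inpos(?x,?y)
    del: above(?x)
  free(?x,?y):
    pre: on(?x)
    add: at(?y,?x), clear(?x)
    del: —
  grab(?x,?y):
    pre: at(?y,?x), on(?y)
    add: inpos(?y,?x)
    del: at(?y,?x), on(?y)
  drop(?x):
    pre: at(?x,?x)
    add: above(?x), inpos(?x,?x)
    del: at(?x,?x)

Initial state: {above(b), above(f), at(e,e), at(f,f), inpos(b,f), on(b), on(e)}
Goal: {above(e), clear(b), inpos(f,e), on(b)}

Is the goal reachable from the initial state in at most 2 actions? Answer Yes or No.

No

1. push(b,b)  →  {above(f), at(e,e), at(f,f), clear(b), inpos(b,b), inpos(b,f), on(b), on(e)}
2. push(f,e)  →  {at(e,e), at(f,f), clear(b), clear(f), inpos(b,b), inpos(b,f), inpos(f,e), on(b), on(e)}
3. drop(e)  →  {above(e), at(f,f), clear(b), clear(f), inpos(b,b), inpos(b,f), inpos(e,e), inpos(f,e), on(b), on(e)}
optimal plan length = 3; 3 > 2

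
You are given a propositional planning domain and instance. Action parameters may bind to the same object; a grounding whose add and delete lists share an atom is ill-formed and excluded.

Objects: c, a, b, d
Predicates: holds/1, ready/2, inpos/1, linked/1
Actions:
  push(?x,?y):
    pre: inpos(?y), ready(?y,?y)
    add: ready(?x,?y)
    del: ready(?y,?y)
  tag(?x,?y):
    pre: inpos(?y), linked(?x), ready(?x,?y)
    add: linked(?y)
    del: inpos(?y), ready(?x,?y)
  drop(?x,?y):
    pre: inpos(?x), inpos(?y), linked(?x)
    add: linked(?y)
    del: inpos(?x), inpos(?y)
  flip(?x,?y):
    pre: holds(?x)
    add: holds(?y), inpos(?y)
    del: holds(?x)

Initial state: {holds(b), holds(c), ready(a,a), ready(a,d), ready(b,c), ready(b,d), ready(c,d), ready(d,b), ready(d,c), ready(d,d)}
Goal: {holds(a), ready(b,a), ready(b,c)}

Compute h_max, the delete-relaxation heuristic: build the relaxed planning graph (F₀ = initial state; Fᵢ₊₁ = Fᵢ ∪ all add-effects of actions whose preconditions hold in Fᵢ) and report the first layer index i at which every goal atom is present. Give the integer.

2

F0 = init (10 atoms)
F1 = F0 ∪ {holds(a), holds(d), inpos(a), inpos(b), inpos(c), inpos(d)}  (16 atoms)
F2 = F1 ∪ {ready(b,a), ready(c,a), ready(d,a)}  (19 atoms)
goal ⊆ F2  ⇒  h_max = 2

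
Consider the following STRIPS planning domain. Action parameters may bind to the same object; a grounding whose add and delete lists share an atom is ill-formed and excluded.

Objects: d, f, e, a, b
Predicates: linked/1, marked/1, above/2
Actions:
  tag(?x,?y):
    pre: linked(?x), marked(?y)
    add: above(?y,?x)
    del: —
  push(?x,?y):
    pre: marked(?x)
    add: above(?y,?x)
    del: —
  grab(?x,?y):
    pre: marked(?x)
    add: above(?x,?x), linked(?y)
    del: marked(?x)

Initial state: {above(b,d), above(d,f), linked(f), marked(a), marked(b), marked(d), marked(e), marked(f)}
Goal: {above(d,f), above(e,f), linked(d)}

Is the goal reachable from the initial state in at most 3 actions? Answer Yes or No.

1. tag(f,e)  →  {above(b,d), above(d,f), above(e,f), linked(f), marked(a), marked(b), marked(d), marked(e), marked(f)}
2. grab(d,d)  →  {above(b,d), above(d,d), above(d,f), above(e,f), linked(d), linked(f), marked(a), marked(b), marked(e), marked(f)}
optimal plan length = 2; 2 ≤ 3

Yes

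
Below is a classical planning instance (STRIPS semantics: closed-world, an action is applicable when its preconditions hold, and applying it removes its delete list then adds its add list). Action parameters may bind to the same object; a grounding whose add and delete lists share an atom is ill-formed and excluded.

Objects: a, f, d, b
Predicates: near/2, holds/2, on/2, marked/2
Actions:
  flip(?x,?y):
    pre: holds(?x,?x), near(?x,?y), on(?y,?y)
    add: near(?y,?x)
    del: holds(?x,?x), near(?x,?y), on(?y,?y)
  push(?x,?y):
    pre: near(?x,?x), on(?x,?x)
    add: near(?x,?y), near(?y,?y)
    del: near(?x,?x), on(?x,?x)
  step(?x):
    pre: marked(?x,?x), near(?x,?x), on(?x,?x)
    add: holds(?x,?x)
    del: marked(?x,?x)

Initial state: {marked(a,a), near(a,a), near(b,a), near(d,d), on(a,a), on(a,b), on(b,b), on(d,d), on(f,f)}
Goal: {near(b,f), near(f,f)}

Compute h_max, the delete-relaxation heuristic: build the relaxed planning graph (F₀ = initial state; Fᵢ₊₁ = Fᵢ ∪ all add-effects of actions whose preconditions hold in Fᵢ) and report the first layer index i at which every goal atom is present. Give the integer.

2

F0 = init (9 atoms)
F1 = F0 ∪ {holds(a,a), near(a,b), near(a,d), near(a,f), near(b,b), near(d,a), near(d,b), near(d,f), near(f,f)}  (18 atoms)
F2 = F1 ∪ {near(b,d), near(b,f), near(f,a), near(f,b), near(f,d)}  (23 atoms)
goal ⊆ F2  ⇒  h_max = 2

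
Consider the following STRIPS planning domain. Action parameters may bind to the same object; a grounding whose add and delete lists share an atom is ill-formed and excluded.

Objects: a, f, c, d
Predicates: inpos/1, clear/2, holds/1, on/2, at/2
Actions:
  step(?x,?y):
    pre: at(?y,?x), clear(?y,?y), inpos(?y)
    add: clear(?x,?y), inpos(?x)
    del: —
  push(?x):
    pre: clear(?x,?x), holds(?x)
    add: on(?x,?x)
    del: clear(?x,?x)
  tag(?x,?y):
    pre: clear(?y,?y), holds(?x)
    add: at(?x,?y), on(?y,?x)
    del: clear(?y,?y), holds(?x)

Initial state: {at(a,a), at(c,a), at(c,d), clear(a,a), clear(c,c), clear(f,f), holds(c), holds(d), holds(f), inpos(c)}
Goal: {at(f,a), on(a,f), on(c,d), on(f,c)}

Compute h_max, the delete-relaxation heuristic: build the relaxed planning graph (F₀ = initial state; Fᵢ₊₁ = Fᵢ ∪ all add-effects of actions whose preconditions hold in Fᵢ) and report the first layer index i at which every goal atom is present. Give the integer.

1

F0 = init (10 atoms)
F1 = F0 ∪ {at(c,c), at(c,f), at(d,a), at(d,c), at(d,f), at(f,a), at(f,c), at(f,f), clear(a,c), clear(d,c), inpos(a), inpos(d), on(a,c), on(a,d), on(a,f), on(c,c), on(c,d), on(c,f), on(f,c), on(f,d), on(f,f)}  (31 atoms)
goal ⊆ F1  ⇒  h_max = 1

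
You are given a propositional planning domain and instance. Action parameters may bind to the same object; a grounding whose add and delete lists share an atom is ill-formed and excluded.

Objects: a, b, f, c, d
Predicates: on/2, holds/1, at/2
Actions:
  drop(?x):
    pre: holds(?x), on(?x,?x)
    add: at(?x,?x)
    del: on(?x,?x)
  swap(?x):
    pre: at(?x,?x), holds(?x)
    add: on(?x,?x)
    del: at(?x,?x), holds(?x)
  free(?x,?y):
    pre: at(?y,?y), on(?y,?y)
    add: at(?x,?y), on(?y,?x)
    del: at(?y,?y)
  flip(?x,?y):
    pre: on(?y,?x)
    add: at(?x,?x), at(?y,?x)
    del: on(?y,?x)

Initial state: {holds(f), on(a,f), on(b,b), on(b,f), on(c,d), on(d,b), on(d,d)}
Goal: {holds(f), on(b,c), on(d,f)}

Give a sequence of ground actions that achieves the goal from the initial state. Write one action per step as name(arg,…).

1. flip(b,d)  →  {at(b,b), at(d,b), holds(f), on(a,f), on(b,b), on(b,f), on(c,d), on(d,d)}
2. free(c,b)  →  {at(c,b), at(d,b), holds(f), on(a,f), on(b,b), on(b,c), on(b,f), on(c,d), on(d,d)}
3. flip(d,c)  →  {at(c,b), at(c,d), at(d,b), at(d,d), holds(f), on(a,f), on(b,b), on(b,c), on(b,f), on(d,d)}
4. free(f,d)  →  {at(c,b), at(c,d), at(d,b), at(f,d), holds(f), on(a,f), on(b,b), on(b,c), on(b,f), on(d,d), on(d,f)}

flip(b,d); free(c,b); flip(d,c); free(f,d)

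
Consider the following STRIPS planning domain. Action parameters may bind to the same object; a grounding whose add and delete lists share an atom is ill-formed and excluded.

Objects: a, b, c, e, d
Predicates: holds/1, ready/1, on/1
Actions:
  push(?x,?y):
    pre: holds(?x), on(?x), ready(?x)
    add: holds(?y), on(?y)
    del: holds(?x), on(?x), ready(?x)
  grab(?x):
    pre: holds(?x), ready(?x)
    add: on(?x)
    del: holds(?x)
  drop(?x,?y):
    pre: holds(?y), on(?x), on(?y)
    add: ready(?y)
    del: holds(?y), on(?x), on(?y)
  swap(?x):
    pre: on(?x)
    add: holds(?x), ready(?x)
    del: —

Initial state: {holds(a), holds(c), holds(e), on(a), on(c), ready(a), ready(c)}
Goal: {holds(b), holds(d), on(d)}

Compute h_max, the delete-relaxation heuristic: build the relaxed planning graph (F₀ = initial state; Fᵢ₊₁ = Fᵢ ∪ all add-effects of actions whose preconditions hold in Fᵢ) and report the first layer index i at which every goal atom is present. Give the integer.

1

F0 = init (7 atoms)
F1 = F0 ∪ {holds(b), holds(d), on(b), on(d), on(e)}  (12 atoms)
goal ⊆ F1  ⇒  h_max = 1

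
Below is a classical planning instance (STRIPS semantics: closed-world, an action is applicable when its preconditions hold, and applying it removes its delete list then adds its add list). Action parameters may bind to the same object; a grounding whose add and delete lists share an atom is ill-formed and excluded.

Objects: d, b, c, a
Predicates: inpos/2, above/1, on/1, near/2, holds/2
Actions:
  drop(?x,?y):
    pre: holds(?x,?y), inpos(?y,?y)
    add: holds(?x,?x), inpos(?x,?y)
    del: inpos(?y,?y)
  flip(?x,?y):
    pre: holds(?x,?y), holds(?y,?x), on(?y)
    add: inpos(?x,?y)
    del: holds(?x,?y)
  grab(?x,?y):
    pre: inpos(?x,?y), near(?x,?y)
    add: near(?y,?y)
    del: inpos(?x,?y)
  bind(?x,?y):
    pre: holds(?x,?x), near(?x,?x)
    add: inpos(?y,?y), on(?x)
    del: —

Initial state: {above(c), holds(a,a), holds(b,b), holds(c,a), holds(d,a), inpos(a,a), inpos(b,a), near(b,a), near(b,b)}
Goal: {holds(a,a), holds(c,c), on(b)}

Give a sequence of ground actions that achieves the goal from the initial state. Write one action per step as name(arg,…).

1. drop(c,a)  →  {above(c), holds(a,a), holds(b,b), holds(c,a), holds(c,c), holds(d,a), inpos(b,a), inpos(c,a), near(b,a), near(b,b)}
2. bind(b,d)  →  {above(c), holds(a,a), holds(b,b), holds(c,a), holds(c,c), holds(d,a), inpos(b,a), inpos(c,a), inpos(d,d), near(b,a), near(b,b), on(b)}

drop(c,a); bind(b,d)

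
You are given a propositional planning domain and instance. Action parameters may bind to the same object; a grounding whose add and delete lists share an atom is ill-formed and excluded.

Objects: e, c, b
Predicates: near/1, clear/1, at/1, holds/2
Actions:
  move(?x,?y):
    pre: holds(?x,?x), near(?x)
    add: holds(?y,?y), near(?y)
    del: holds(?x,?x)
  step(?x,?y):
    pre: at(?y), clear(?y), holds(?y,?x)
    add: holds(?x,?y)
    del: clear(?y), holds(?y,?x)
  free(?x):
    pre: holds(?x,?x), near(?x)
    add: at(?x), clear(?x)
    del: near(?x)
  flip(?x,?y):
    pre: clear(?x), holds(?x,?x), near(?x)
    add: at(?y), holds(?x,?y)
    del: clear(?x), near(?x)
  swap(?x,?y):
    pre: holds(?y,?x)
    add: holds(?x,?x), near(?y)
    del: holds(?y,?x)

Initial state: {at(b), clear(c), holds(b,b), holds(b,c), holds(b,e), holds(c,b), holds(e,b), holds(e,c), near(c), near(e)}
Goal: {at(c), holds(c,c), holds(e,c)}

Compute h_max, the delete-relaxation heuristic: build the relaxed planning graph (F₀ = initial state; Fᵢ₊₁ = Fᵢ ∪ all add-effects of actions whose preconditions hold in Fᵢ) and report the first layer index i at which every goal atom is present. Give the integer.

2

F0 = init (10 atoms)
F1 = F0 ∪ {holds(c,c), holds(e,e), near(b)}  (13 atoms)
F2 = F1 ∪ {at(c), at(e), clear(b), clear(e), holds(c,e)}  (18 atoms)
goal ⊆ F2  ⇒  h_max = 2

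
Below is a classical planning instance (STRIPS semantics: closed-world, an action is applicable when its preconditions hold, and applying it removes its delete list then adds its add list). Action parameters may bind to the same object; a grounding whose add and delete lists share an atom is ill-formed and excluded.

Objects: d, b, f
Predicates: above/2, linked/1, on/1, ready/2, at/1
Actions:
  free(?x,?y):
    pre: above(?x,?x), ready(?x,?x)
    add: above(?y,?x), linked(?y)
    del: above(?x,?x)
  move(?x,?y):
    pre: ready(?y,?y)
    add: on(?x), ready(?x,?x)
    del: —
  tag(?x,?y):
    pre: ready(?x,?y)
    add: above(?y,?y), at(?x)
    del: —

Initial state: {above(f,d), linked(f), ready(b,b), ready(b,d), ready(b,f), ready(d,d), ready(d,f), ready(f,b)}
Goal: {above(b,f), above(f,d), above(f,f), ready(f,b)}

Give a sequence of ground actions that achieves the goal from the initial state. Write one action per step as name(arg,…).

1. move(f,d)  →  {above(f,d), linked(f), on(f), ready(b,b), ready(b,d), ready(b,f), ready(d,d), ready(d,f), ready(f,b), ready(f,f)}
2. tag(d,f)  →  {above(f,d), above(f,f), at(d), linked(f), on(f), ready(b,b), ready(b,d), ready(b,f), ready(d,d), ready(d,f), ready(f,b), ready(f,f)}
3. free(f,b)  →  {above(b,f), above(f,d), at(d), linked(b), linked(f), on(f), ready(b,b), ready(b,d), ready(b,f), ready(d,d), ready(d,f), ready(f,b), ready(f,f)}
4. tag(d,f)  →  {above(b,f), above(f,d), above(f,f), at(d), linked(b), linked(f), on(f), ready(b,b), ready(b,d), ready(b,f), ready(d,d), ready(d,f), ready(f,b), ready(f,f)}

move(f,d); tag(d,f); free(f,b); tag(d,f)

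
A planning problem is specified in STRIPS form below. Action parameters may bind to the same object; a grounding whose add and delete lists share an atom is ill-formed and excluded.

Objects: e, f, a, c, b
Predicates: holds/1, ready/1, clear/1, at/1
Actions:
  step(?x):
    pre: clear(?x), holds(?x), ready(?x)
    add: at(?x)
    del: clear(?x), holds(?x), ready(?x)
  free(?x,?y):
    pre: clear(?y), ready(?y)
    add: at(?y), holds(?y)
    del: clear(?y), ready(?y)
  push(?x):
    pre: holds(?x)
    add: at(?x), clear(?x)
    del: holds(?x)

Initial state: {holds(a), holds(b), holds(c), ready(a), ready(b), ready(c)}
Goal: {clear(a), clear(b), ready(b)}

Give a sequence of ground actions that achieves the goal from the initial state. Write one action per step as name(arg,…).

push(a); push(b)

1. push(a)  →  {at(a), clear(a), holds(b), holds(c), ready(a), ready(b), ready(c)}
2. push(b)  →  {at(a), at(b), clear(a), clear(b), holds(c), ready(a), ready(b), ready(c)}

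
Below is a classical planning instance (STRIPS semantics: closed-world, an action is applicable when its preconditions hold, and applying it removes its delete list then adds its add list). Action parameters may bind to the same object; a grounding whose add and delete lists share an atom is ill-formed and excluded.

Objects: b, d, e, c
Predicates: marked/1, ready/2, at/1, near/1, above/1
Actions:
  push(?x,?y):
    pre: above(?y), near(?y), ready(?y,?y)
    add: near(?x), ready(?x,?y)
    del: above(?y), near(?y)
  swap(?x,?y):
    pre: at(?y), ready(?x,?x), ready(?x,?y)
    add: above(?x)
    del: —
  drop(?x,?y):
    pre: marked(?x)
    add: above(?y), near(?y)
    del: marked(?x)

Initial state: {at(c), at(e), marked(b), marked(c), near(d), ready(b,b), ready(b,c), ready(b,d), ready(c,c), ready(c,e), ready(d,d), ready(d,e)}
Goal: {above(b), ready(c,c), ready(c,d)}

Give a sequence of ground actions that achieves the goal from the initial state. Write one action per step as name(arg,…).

swap(b,c); swap(d,e); push(c,d)

1. swap(b,c)  →  {above(b), at(c), at(e), marked(b), marked(c), near(d), ready(b,b), ready(b,c), ready(b,d), ready(c,c), ready(c,e), ready(d,d), ready(d,e)}
2. swap(d,e)  →  {above(b), above(d), at(c), at(e), marked(b), marked(c), near(d), ready(b,b), ready(b,c), ready(b,d), ready(c,c), ready(c,e), ready(d,d), ready(d,e)}
3. push(c,d)  →  {above(b), at(c), at(e), marked(b), marked(c), near(c), ready(b,b), ready(b,c), ready(b,d), ready(c,c), ready(c,d), ready(c,e), ready(d,d), ready(d,e)}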